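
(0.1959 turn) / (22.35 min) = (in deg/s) 1 turn = 6.2831853 rad, so 0.1959 turn = 0.1959 * 6.2831853 = 1.230876 rad. 1 min = 60 s, so 22.35 min = 22.35 * 60 = 1341 s. Combine: 1.230876 rad / 1341 s = 0.0009178792 rad/s. 1 deg/s = 0.017453293 rad/s, so 0.0009178792 rad/s = 0.0009178792 / 0.017453293 = 0.052590604 deg/s ≈ 0.05259 deg/s (4 s.f.). Final answer: 0.05259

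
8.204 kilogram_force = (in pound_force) 1 kilogram_force = 9.80665 N, so 8.204 kilogram_force = 8.204 * 9.80665 = 80.453757 N. 1 pound_force = 4.4482216 N, so 80.453757 N = 80.453757 / 4.4482216 = 18.086724 pound_force ≈ 18.09 pound_force (4 s.f.). Final answer: 18.09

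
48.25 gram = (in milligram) 4.825e+04. Check: 1 gram = 0.001 kg, so 48.25 gram = 48.25 * 0.001 = 0.04825 kg. 1 milligram = 1e-06 kg, so 0.04825 kg = 0.04825 / 1e-06 = 48250 milligram ≈ 4.825e+04 milligram (4 s.f.).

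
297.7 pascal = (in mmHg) 297.7 pascal = 297.7 Pa. 1 mmHg = 133.32237 Pa, so 297.7 Pa = 297.7 / 133.32237 = 2.2329336 mmHg ≈ 2.233 mmHg (4 s.f.). Final answer: 2.233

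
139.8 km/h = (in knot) 75.49. Check: 1 km/h = 0.27777778 m/s, so 139.8 km/h = 139.8 * 0.27777778 = 38.833333 m/s. 1 knot = 0.51444444 m/s, so 38.833333 m/s = 38.833333 / 0.51444444 = 75.485961 knot ≈ 75.49 knot (4 s.f.).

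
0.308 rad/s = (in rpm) 1 rpm = 0.10471976 rad/s, so 0.308 rad/s = 0.308 / 0.10471976 = 2.9411833 rpm ≈ 2.941 rpm (4 s.f.). Final answer: 2.941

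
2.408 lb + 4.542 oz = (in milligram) 1 lb = 0.45359237 kg, so 2.408 lb = 2.408 * 0.45359237 = 1.0922504 kg. 1 oz = 0.028349523 kg, so 4.542 oz = 4.542 * 0.028349523 = 0.12876353 kg. Sum: 1.0922504 + 0.12876353 = 1.221014 kg. 1 milligram = 1e-06 kg, so 1.221014 kg = 1.221014 / 1e-06 = 1221014 milligram ≈ 1.221e+06 milligram (4 s.f.). Final answer: 1.221e+06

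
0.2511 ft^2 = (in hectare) 2.333e-06. Check: 1 ft^2 = 0.09290304 m^2, so 0.2511 ft^2 = 0.2511 * 0.09290304 = 0.023327953 m^2. 1 hectare = 10000 m^2, so 0.023327953 m^2 = 0.023327953 / 10000 = 2.3327953e-06 hectare ≈ 2.333e-06 hectare (4 s.f.).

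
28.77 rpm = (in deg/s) 1 rpm = 0.10471976 rad/s, so 28.77 rpm = 28.77 * 0.10471976 = 3.0127874 rad/s. 1 deg/s = 0.017453293 rad/s, so 3.0127874 rad/s = 3.0127874 / 0.017453293 = 172.62 deg/s ≈ 172.6 deg/s (4 s.f.). Final answer: 172.6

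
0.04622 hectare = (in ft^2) 1 hectare = 10000 m^2, so 0.04622 hectare = 0.04622 * 10000 = 462.2 m^2. 1 ft^2 = 0.09290304 m^2, so 462.2 m^2 = 462.2 / 0.09290304 = 4975.0794 ft^2 ≈ 4975 ft^2 (4 s.f.). Final answer: 4975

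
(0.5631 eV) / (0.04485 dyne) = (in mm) 1 eV = 1.6021766e-19 J, so 0.5631 eV = 0.5631 * 1.6021766e-19 = 9.0218566e-20 J. 1 dyne = 1e-05 N, so 0.04485 dyne = 0.04485 * 1e-05 = 4.485e-07 N. Combine: 9.0218566e-20 J / 4.485e-07 N = 2.0115622e-13 m. 1 mm = 0.001 m, so 2.0115622e-13 m = 2.0115622e-13 / 0.001 = 2.0115622e-10 mm ≈ 2.012e-10 mm (4 s.f.). Final answer: 2.012e-10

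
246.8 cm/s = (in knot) 1 cm/s = 0.01 m/s, so 246.8 cm/s = 246.8 * 0.01 = 2.468 m/s. 1 knot = 0.51444444 m/s, so 2.468 m/s = 2.468 / 0.51444444 = 4.7974082 knot ≈ 4.797 knot (4 s.f.). Final answer: 4.797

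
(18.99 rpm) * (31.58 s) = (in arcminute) 2.159e+05. Check: 1 rpm = 0.10471976 rad/s, so 18.99 rpm = 18.99 * 0.10471976 = 1.9886281 rad/s. 31.58 s is already in s. Combine: 1.9886281 rad/s * 31.58 s = 62.800877 rad. 1 arcminute = 0.00029088821 rad, so 62.800877 rad = 62.800877 / 0.00029088821 = 215893.51 arcminute ≈ 2.159e+05 arcminute (4 s.f.).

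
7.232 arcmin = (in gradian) 0.1339. Check: 1 arcmin = 0.00029088821 rad, so 7.232 arcmin = 7.232 * 0.00029088821 = 0.0021037035 rad. 1 gradian = 0.015707963 rad, so 0.0021037035 rad = 0.0021037035 / 0.015707963 = 0.13392593 gradian ≈ 0.1339 gradian (4 s.f.).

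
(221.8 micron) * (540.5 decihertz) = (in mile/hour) 0.02682. Check: 1 micron = 1e-06 m, so 221.8 micron = 221.8 * 1e-06 = 0.0002218 m. 1 decihertz = 0.1 Hz, so 540.5 decihertz = 540.5 * 0.1 = 54.05 Hz. Combine: 0.0002218 m * 54.05 Hz = 0.01198829 m/s. 1 mile/hour = 0.44704 m/s, so 0.01198829 m/s = 0.01198829 / 0.44704 = 0.026817041 mile/hour ≈ 0.02682 mile/hour (4 s.f.).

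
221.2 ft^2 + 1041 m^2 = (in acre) 1 ft^2 = 0.09290304 m^2, so 221.2 ft^2 = 221.2 * 0.09290304 = 20.550152 m^2. 1041 m^2 is already in m^2. Sum: 20.550152 + 1041 = 1061.5502 m^2. 1 acre = 4046.8564 m^2, so 1061.5502 m^2 = 1061.5502 / 4046.8564 = 0.26231476 acre ≈ 0.2623 acre (4 s.f.). Final answer: 0.2623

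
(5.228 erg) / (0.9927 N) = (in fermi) 1 erg = 1e-07 J, so 5.228 erg = 5.228 * 1e-07 = 5.228e-07 J. 0.9927 N is already in N. Combine: 5.228e-07 J / 0.9927 N = 5.266445e-07 m. 1 fermi = 1e-15 m, so 5.266445e-07 m = 5.266445e-07 / 1e-15 = 5.266445e+08 fermi ≈ 5.266e+08 fermi (4 s.f.). Final answer: 5.266e+08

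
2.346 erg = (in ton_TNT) 5.607e-17. Check: 1 erg = 1e-07 J, so 2.346 erg = 2.346 * 1e-07 = 2.346e-07 J. 1 ton_TNT = 4.184e+09 J, so 2.346e-07 J = 2.346e-07 / 4.184e+09 = 5.6070746e-17 ton_TNT ≈ 5.607e-17 ton_TNT (4 s.f.).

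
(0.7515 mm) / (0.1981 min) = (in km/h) 0.0002276. Check: 1 mm = 0.001 m, so 0.7515 mm = 0.7515 * 0.001 = 0.0007515 m. 1 min = 60 s, so 0.1981 min = 0.1981 * 60 = 11.886 s. Combine: 0.0007515 m / 11.886 s = 6.3225644e-05 m/s. 1 km/h = 0.27777778 m/s, so 6.3225644e-05 m/s = 6.3225644e-05 / 0.27777778 = 0.00022761232 km/h ≈ 0.0002276 km/h (4 s.f.).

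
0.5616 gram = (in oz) 1 gram = 0.001 kg, so 0.5616 gram = 0.5616 * 0.001 = 0.0005616 kg. 1 oz = 0.028349523 kg, so 0.0005616 kg = 0.0005616 / 0.028349523 = 0.019809857 oz ≈ 0.01981 oz (4 s.f.). Final answer: 0.01981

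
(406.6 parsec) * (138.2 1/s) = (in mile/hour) 3.879e+21. Check: 1 parsec = 3.0856776e+16 m, so 406.6 parsec = 406.6 * 3.0856776e+16 = 1.2546365e+19 m. 138.2 1/s = 138.2 Hz. Combine: 1.2546365e+19 m * 138.2 Hz = 1.7339076e+21 m/s. 1 mile/hour = 0.44704 m/s, so 1.7339076e+21 m/s = 1.7339076e+21 / 0.44704 = 3.8786409e+21 mile/hour ≈ 3.879e+21 mile/hour (4 s.f.).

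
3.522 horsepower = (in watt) 2626. Check: 1 horsepower = 745.69987 W, so 3.522 horsepower = 3.522 * 745.69987 = 2626.3549 W. 2626.3549 W = 2626.3549 watt ≈ 2626 watt (4 s.f.).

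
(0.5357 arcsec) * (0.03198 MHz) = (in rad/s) 1 arcsec = 4.8481368e-06 rad, so 0.5357 arcsec = 0.5357 * 4.8481368e-06 = 2.5971469e-06 rad. 1 MHz = 1000000 Hz, so 0.03198 MHz = 0.03198 * 1000000 = 31980 Hz. Combine: 2.5971469e-06 rad * 31980 Hz = 0.083056758 rad/s. Result: 0.083056758 rad/s ≈ 0.08306 rad/s (4 s.f.). Final answer: 0.08306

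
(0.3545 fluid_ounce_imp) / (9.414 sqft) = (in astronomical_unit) 1 fluid_ounce_imp = 2.8413063e-05 m^3, so 0.3545 fluid_ounce_imp = 0.3545 * 2.8413063e-05 = 1.0072431e-05 m^3. 1 sqft = 0.09290304 m^2, so 9.414 sqft = 9.414 * 0.09290304 = 0.87458922 m^2. Combine: 1.0072431e-05 m^3 / 0.87458922 m^2 = 1.1516756e-05 m. 1 astronomical_unit = 1.4959787e+11 m, so 1.1516756e-05 m = 1.1516756e-05 / 1.4959787e+11 = 7.6984759e-17 astronomical_unit ≈ 7.698e-17 astronomical_unit (4 s.f.). Final answer: 7.698e-17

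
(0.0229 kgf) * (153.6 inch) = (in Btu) 0.0008304. Check: 1 kgf = 9.80665 N, so 0.0229 kgf = 0.0229 * 9.80665 = 0.22457228 N. 1 inch = 0.0254 m, so 153.6 inch = 153.6 * 0.0254 = 3.90144 m. Combine: 0.22457228 N * 3.90144 m = 0.8761553 J. 1 Btu = 1055.0559 J, so 0.8761553 J = 0.8761553 / 1055.0559 = 0.00083043499 Btu ≈ 0.0008304 Btu (4 s.f.).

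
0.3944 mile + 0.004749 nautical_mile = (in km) 1 mile = 1609.344 m, so 0.3944 mile = 0.3944 * 1609.344 = 634.72527 m. 1 nautical_mile = 1852 m, so 0.004749 nautical_mile = 0.004749 * 1852 = 8.795148 m. Sum: 634.72527 + 8.795148 = 643.52042 m. 1 km = 1000 m, so 643.52042 m = 643.52042 / 1000 = 0.64352042 km ≈ 0.6435 km (4 s.f.). Final answer: 0.6435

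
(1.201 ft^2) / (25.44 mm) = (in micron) 1 ft^2 = 0.09290304 m^2, so 1.201 ft^2 = 1.201 * 0.09290304 = 0.11157655 m^2. 1 mm = 0.001 m, so 25.44 mm = 25.44 * 0.001 = 0.02544 m. Combine: 0.11157655 m^2 / 0.02544 m = 4.3858707 m. 1 micron = 1e-06 m, so 4.3858707 m = 4.3858707 / 1e-06 = 4385870.7 micron ≈ 4.386e+06 micron (4 s.f.). Final answer: 4.386e+06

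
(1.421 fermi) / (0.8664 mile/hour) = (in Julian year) 1 fermi = 1e-15 m, so 1.421 fermi = 1.421 * 1e-15 = 1.421e-15 m. 1 mile/hour = 0.44704 m/s, so 0.8664 mile/hour = 0.8664 * 0.44704 = 0.38731546 m/s. Combine: 1.421e-15 m / 0.38731546 m/s = 3.668844e-15 s. 1 Julian year = 31557600 s, so 3.668844e-15 s = 3.668844e-15 / 31557600 = 1.1625865e-22 Julian year ≈ 1.163e-22 Julian year (4 s.f.). Final answer: 1.163e-22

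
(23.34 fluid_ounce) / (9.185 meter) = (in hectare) 1 fluid_ounce = 2.957353e-05 m^3, so 23.34 fluid_ounce = 23.34 * 2.957353e-05 = 0.00069024618 m^3. 9.185 meter = 9.185 m. Combine: 0.00069024618 m^3 / 9.185 m = 7.5149285e-05 m^2. 1 hectare = 10000 m^2, so 7.5149285e-05 m^2 = 7.5149285e-05 / 10000 = 7.5149285e-09 hectare ≈ 7.515e-09 hectare (4 s.f.). Final answer: 7.515e-09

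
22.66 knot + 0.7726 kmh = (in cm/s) 1 knot = 0.51444444 m/s, so 22.66 knot = 22.66 * 0.51444444 = 11.657311 m/s. 1 kmh = 0.27777778 m/s, so 0.7726 kmh = 0.7726 * 0.27777778 = 0.21461111 m/s. Sum: 11.657311 + 0.21461111 = 11.871922 m/s. 1 cm/s = 0.01 m/s, so 11.871922 m/s = 11.871922 / 0.01 = 1187.1922 cm/s ≈ 1187 cm/s (4 s.f.). Final answer: 1187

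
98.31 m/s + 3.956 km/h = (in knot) 98.31 m/s is already in m/s. 1 km/h = 0.27777778 m/s, so 3.956 km/h = 3.956 * 0.27777778 = 1.0988889 m/s. Sum: 98.31 + 1.0988889 = 99.408889 m/s. 1 knot = 0.51444444 m/s, so 99.408889 m/s = 99.408889 / 0.51444444 = 193.23542 knot ≈ 193.2 knot (4 s.f.). Final answer: 193.2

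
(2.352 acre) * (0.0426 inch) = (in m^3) 10.3. Check: 1 acre = 4046.8564 m^2, so 2.352 acre = 2.352 * 4046.8564 = 9518.2063 m^2. 1 inch = 0.0254 m, so 0.0426 inch = 0.0426 * 0.0254 = 0.00108204 m. Combine: 9518.2063 m^2 * 0.00108204 m = 10.29908 m^3. Result: 10.29908 m^3 ≈ 10.3 m^3 (4 s.f.).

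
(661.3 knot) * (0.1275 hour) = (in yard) 1.708e+05. Check: 1 knot = 0.51444444 m/s, so 661.3 knot = 661.3 * 0.51444444 = 340.20211 m/s. 1 hour = 3600 s, so 0.1275 hour = 0.1275 * 3600 = 459 s. Combine: 340.20211 m/s * 459 s = 156152.77 m. 1 yard = 0.9144 m, so 156152.77 m = 156152.77 / 0.9144 = 170770.74 yard ≈ 1.708e+05 yard (4 s.f.).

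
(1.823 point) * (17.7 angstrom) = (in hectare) 1.138e-16. Check: 1 point = 0.00035277778 m, so 1.823 point = 1.823 * 0.00035277778 = 0.00064311389 m. 1 angstrom = 1e-10 m, so 17.7 angstrom = 17.7 * 1e-10 = 1.77e-09 m. Combine: 0.00064311389 m * 1.77e-09 m = 1.1383116e-12 m^2. 1 hectare = 10000 m^2, so 1.1383116e-12 m^2 = 1.1383116e-12 / 10000 = 1.1383116e-16 hectare ≈ 1.138e-16 hectare (4 s.f.).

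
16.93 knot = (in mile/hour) 19.48. Check: 1 knot = 0.51444444 m/s, so 16.93 knot = 16.93 * 0.51444444 = 8.7095444 m/s. 1 mile/hour = 0.44704 m/s, so 8.7095444 m/s = 8.7095444 / 0.44704 = 19.482696 mile/hour ≈ 19.48 mile/hour (4 s.f.).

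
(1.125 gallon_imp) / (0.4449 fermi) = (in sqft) 1 gallon_imp = 0.00454609 m^3, so 1.125 gallon_imp = 1.125 * 0.00454609 = 0.0051143513 m^3. 1 fermi = 1e-15 m, so 0.4449 fermi = 0.4449 * 1e-15 = 4.449e-16 m. Combine: 0.0051143513 m^3 / 4.449e-16 m = 1.1495507e+13 m^2. 1 sqft = 0.09290304 m^2, so 1.1495507e+13 m^2 = 1.1495507e+13 / 0.09290304 = 1.2373661e+14 sqft ≈ 1.237e+14 sqft (4 s.f.). Final answer: 1.237e+14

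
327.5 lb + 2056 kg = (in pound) 4860. Check: 1 lb = 0.45359237 kg, so 327.5 lb = 327.5 * 0.45359237 = 148.5515 kg. 2056 kg is already in kg. Sum: 148.5515 + 2056 = 2204.5515 kg. 1 pound = 0.45359237 kg, so 2204.5515 kg = 2204.5515 / 0.45359237 = 4860.2041 pound ≈ 4860 pound (4 s.f.).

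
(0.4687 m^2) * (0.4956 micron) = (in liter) 0.0002323. Check: 0.4687 m^2 is already in m^2. 1 micron = 1e-06 m, so 0.4956 micron = 0.4956 * 1e-06 = 4.956e-07 m. Combine: 0.4687 m^2 * 4.956e-07 m = 2.3228772e-07 m^3. 1 liter = 0.001 m^3, so 2.3228772e-07 m^3 = 2.3228772e-07 / 0.001 = 0.00023228772 liter ≈ 0.0002323 liter (4 s.f.).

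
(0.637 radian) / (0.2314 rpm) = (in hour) 0.007302. Check: 0.637 radian = 0.637 rad. 1 rpm = 0.10471976 rad/s, so 0.2314 rpm = 0.2314 * 0.10471976 = 0.024232151 rad/s. Combine: 0.637 rad / 0.024232151 rad/s = 26.287389 s. 1 hour = 3600 s, so 26.287389 s = 26.287389 / 3600 = 0.0073020526 hour ≈ 0.007302 hour (4 s.f.).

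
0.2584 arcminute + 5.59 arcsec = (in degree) 0.005859. Check: 1 arcminute = 0.00029088821 rad, so 0.2584 arcminute = 0.2584 * 0.00029088821 = 7.5165513e-05 rad. 1 arcsec = 4.8481368e-06 rad, so 5.59 arcsec = 5.59 * 4.8481368e-06 = 2.7101085e-05 rad. Sum: 7.5165513e-05 + 2.7101085e-05 = 0.0001022666 rad. 1 degree = 0.017453293 rad, so 0.0001022666 rad = 0.0001022666 / 0.017453293 = 0.0058594444 degree ≈ 0.005859 degree (4 s.f.).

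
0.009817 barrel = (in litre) 1.561. Check: 1 barrel = 0.15898729 m^3, so 0.009817 barrel = 0.009817 * 0.15898729 = 0.0015607783 m^3. 1 litre = 0.001 m^3, so 0.0015607783 m^3 = 0.0015607783 / 0.001 = 1.5607783 litre ≈ 1.561 litre (4 s.f.).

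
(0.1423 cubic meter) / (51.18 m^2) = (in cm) 0.1423 cubic meter = 0.1423 m^3. 51.18 m^2 is already in m^2. Combine: 0.1423 m^3 / 51.18 m^2 = 0.002780383 m. 1 cm = 0.01 m, so 0.002780383 m = 0.002780383 / 0.01 = 0.2780383 cm ≈ 0.278 cm (4 s.f.). Final answer: 0.278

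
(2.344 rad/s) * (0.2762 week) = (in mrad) 3.916e+08. Check: 2.344 rad/s is already in rad/s. 1 week = 604800 s, so 0.2762 week = 0.2762 * 604800 = 167045.76 s. Combine: 2.344 rad/s * 167045.76 s = 391555.26 rad. 1 mrad = 0.001 rad, so 391555.26 rad = 391555.26 / 0.001 = 3.9155526e+08 mrad ≈ 3.916e+08 mrad (4 s.f.).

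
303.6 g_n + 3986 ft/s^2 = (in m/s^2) 4192. Check: 1 g_n = 9.80665 m/s^2, so 303.6 g_n = 303.6 * 9.80665 = 2977.2989 m/s^2. 1 ft/s^2 = 0.3048 m/s^2, so 3986 ft/s^2 = 3986 * 0.3048 = 1214.9328 m/s^2. Sum: 2977.2989 + 1214.9328 = 4192.2317 m/s^2. Result: 4192.2317 m/s^2 ≈ 4192 m/s^2 (4 s.f.).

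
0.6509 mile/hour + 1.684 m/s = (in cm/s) 197.5. Check: 1 mile/hour = 0.44704 m/s, so 0.6509 mile/hour = 0.6509 * 0.44704 = 0.29097834 m/s. 1.684 m/s is already in m/s. Sum: 0.29097834 + 1.684 = 1.9749783 m/s. 1 cm/s = 0.01 m/s, so 1.9749783 m/s = 1.9749783 / 0.01 = 197.49783 cm/s ≈ 197.5 cm/s (4 s.f.).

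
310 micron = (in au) 2.072e-15. Check: 1 micron = 1e-06 m, so 310 micron = 310 * 1e-06 = 0.00031 m. 1 au = 1.4959787e+11 m, so 0.00031 m = 0.00031 / 1.4959787e+11 = 2.072222e-15 au ≈ 2.072e-15 au (4 s.f.).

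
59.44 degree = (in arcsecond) 2.14e+05. Check: 1 degree = 0.017453293 rad, so 59.44 degree = 59.44 * 0.017453293 = 1.0374237 rad. 1 arcsecond = 4.8481368e-06 rad, so 1.0374237 rad = 1.0374237 / 4.8481368e-06 = 213984 arcsecond ≈ 2.14e+05 arcsecond (4 s.f.).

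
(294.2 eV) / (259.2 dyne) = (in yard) 1.989e-14. Check: 1 eV = 1.6021766e-19 J, so 294.2 eV = 294.2 * 1.6021766e-19 = 4.7136037e-17 J. 1 dyne = 1e-05 N, so 259.2 dyne = 259.2 * 1e-05 = 0.002592 N. Combine: 4.7136037e-17 J / 0.002592 N = 1.8185199e-14 m. 1 yard = 0.9144 m, so 1.8185199e-14 m = 1.8185199e-14 / 0.9144 = 1.9887576e-14 yard ≈ 1.989e-14 yard (4 s.f.).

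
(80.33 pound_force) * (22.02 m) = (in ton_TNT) 1.881e-06. Check: 1 pound_force = 4.4482216 N, so 80.33 pound_force = 80.33 * 4.4482216 = 357.32564 N. 22.02 m is already in m. Combine: 357.32564 N * 22.02 m = 7868.3106 J. 1 ton_TNT = 4.184e+09 J, so 7868.3106 J = 7868.3106 / 4.184e+09 = 1.8805714e-06 ton_TNT ≈ 1.881e-06 ton_TNT (4 s.f.).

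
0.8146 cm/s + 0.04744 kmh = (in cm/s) 2.132. Check: 1 cm/s = 0.01 m/s, so 0.8146 cm/s = 0.8146 * 0.01 = 0.008146 m/s. 1 kmh = 0.27777778 m/s, so 0.04744 kmh = 0.04744 * 0.27777778 = 0.013177778 m/s. Sum: 0.008146 + 0.013177778 = 0.021323778 m/s. 1 cm/s = 0.01 m/s, so 0.021323778 m/s = 0.021323778 / 0.01 = 2.1323778 cm/s ≈ 2.132 cm/s (4 s.f.).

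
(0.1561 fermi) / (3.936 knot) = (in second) 7.709e-17. Check: 1 fermi = 1e-15 m, so 0.1561 fermi = 0.1561 * 1e-15 = 1.561e-16 m. 1 knot = 0.51444444 m/s, so 3.936 knot = 3.936 * 0.51444444 = 2.0248533 m/s. Combine: 1.561e-16 m / 2.0248533 m/s = 7.7092003e-17 s. 7.7092003e-17 s = 7.7092003e-17 second ≈ 7.709e-17 second (4 s.f.).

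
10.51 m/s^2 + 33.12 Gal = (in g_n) 1.105. Check: 10.51 m/s^2 is already in m/s^2. 1 Gal = 0.01 m/s^2, so 33.12 Gal = 33.12 * 0.01 = 0.3312 m/s^2. Sum: 10.51 + 0.3312 = 10.8412 m/s^2. 1 g_n = 9.80665 m/s^2, so 10.8412 m/s^2 = 10.8412 / 9.80665 = 1.1054947 g_n ≈ 1.105 g_n (4 s.f.).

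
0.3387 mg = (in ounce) 1 mg = 1e-06 kg, so 0.3387 mg = 0.3387 * 1e-06 = 3.387e-07 kg. 1 ounce = 0.028349523 kg, so 3.387e-07 kg = 3.387e-07 / 0.028349523 = 1.1947291e-05 ounce ≈ 1.195e-05 ounce (4 s.f.). Final answer: 1.195e-05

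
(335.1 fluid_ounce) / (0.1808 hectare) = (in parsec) 1 fluid_ounce = 2.957353e-05 m^3, so 335.1 fluid_ounce = 335.1 * 2.957353e-05 = 0.0099100898 m^3. 1 hectare = 10000 m^2, so 0.1808 hectare = 0.1808 * 10000 = 1808 m^2. Combine: 0.0099100898 m^3 / 1808 m^2 = 5.4812443e-06 m. 1 parsec = 3.0856776e+16 m, so 5.4812443e-06 m = 5.4812443e-06 / 3.0856776e+16 = 1.7763503e-22 parsec ≈ 1.776e-22 parsec (4 s.f.). Final answer: 1.776e-22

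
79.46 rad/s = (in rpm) 1 rpm = 0.10471976 rad/s, so 79.46 rad/s = 79.46 / 0.10471976 = 758.78711 rpm ≈ 758.8 rpm (4 s.f.). Final answer: 758.8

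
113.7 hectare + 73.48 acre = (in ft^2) 1.544e+07. Check: 1 hectare = 10000 m^2, so 113.7 hectare = 113.7 * 10000 = 1137000 m^2. 1 acre = 4046.8564 m^2, so 73.48 acre = 73.48 * 4046.8564 = 297363.01 m^2. Sum: 1137000 + 297363.01 = 1434363 m^2. 1 ft^2 = 0.09290304 m^2, so 1434363 m^2 = 1434363 / 0.09290304 = 15439355 ft^2 ≈ 1.544e+07 ft^2 (4 s.f.).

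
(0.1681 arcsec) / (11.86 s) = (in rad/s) 6.872e-08. Check: 1 arcsec = 4.8481368e-06 rad, so 0.1681 arcsec = 0.1681 * 4.8481368e-06 = 8.149718e-07 rad. 11.86 s is already in s. Combine: 8.149718e-07 rad / 11.86 s = 6.8716003e-08 rad/s. Result: 6.8716003e-08 rad/s ≈ 6.872e-08 rad/s (4 s.f.).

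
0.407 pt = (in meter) 1 pt = 0.00035277778 m, so 0.407 pt = 0.407 * 0.00035277778 = 0.00014358056 m. 0.00014358056 m = 0.00014358056 meter ≈ 0.0001436 meter (4 s.f.). Final answer: 0.0001436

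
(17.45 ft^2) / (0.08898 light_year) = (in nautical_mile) 1 ft^2 = 0.09290304 m^2, so 17.45 ft^2 = 17.45 * 0.09290304 = 1.621158 m^2. 1 light_year = 9.4607305e+15 m, so 0.08898 light_year = 0.08898 * 9.4607305e+15 = 8.418158e+14 m. Combine: 1.621158 m^2 / 8.418158e+14 m = 1.9257872e-15 m. 1 nautical_mile = 1852 m, so 1.9257872e-15 m = 1.9257872e-15 / 1852 = 1.0398419e-18 nautical_mile ≈ 1.04e-18 nautical_mile (4 s.f.). Final answer: 1.04e-18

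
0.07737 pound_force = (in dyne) 1 pound_force = 4.4482216 N, so 0.07737 pound_force = 0.07737 * 4.4482216 = 0.34415891 N. 1 dyne = 1e-05 N, so 0.34415891 N = 0.34415891 / 1e-05 = 34415.891 dyne ≈ 3.442e+04 dyne (4 s.f.). Final answer: 3.442e+04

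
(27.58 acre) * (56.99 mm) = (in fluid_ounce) 2.151e+08. Check: 1 acre = 4046.8564 m^2, so 27.58 acre = 27.58 * 4046.8564 = 111612.3 m^2. 1 mm = 0.001 m, so 56.99 mm = 56.99 * 0.001 = 0.05699 m. Combine: 111612.3 m^2 * 0.05699 m = 6360.785 m^3. 1 fluid_ounce = 2.957353e-05 m^3, so 6360.785 m^3 = 6360.785 / 2.957353e-05 = 2.1508373e+08 fluid_ounce ≈ 2.151e+08 fluid_ounce (4 s.f.).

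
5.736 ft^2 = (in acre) 1 ft^2 = 0.09290304 m^2, so 5.736 ft^2 = 5.736 * 0.09290304 = 0.53289184 m^2. 1 acre = 4046.8564 m^2, so 0.53289184 m^2 = 0.53289184 / 4046.8564 = 0.00013168044 acre ≈ 0.0001317 acre (4 s.f.). Final answer: 0.0001317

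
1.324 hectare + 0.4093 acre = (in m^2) 1.49e+04. Check: 1 hectare = 10000 m^2, so 1.324 hectare = 1.324 * 10000 = 13240 m^2. 1 acre = 4046.8564 m^2, so 0.4093 acre = 0.4093 * 4046.8564 = 1656.3783 m^2. Sum: 13240 + 1656.3783 = 14896.378 m^2. Result: 14896.378 m^2 ≈ 1.49e+04 m^2 (4 s.f.).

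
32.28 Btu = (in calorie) 8140. Check: 1 Btu = 1055.0559 J, so 32.28 Btu = 32.28 * 1055.0559 = 34057.203 J. 1 calorie = 4.184 J, so 34057.203 J = 34057.203 / 4.184 = 8139.8669 calorie ≈ 8140 calorie (4 s.f.).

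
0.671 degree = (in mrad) 11.71. Check: 1 degree = 0.017453293 rad, so 0.671 degree = 0.671 * 0.017453293 = 0.011711159 rad. 1 mrad = 0.001 rad, so 0.011711159 rad = 0.011711159 / 0.001 = 11.711159 mrad ≈ 11.71 mrad (4 s.f.).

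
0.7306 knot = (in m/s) 1 knot = 0.51444444 m/s, so 0.7306 knot = 0.7306 * 0.51444444 = 0.37585311 m/s. Result: 0.37585311 m/s ≈ 0.3759 m/s (4 s.f.). Final answer: 0.3759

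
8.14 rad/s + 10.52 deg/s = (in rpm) 8.14 rad/s is already in rad/s. 1 deg/s = 0.017453293 rad/s, so 10.52 deg/s = 10.52 * 0.017453293 = 0.18360864 rad/s. Sum: 8.14 + 0.18360864 = 8.3236086 rad/s. 1 rpm = 0.10471976 rad/s, so 8.3236086 rad/s = 8.3236086 / 0.10471976 = 79.484608 rpm ≈ 79.48 rpm (4 s.f.). Final answer: 79.48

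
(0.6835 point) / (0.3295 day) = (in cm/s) 1 point = 0.00035277778 m, so 0.6835 point = 0.6835 * 0.00035277778 = 0.00024112361 m. 1 day = 86400 s, so 0.3295 day = 0.3295 * 86400 = 28468.8 s. Combine: 0.00024112361 m / 28468.8 s = 8.4697497e-09 m/s. 1 cm/s = 0.01 m/s, so 8.4697497e-09 m/s = 8.4697497e-09 / 0.01 = 8.4697497e-07 cm/s ≈ 8.47e-07 cm/s (4 s.f.). Final answer: 8.47e-07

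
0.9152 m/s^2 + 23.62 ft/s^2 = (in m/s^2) 8.115. Check: 0.9152 m/s^2 is already in m/s^2. 1 ft/s^2 = 0.3048 m/s^2, so 23.62 ft/s^2 = 23.62 * 0.3048 = 7.199376 m/s^2. Sum: 0.9152 + 7.199376 = 8.114576 m/s^2. Result: 8.114576 m/s^2 ≈ 8.115 m/s^2 (4 s.f.).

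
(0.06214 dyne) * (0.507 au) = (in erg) 4.713e+11. Check: 1 dyne = 1e-05 N, so 0.06214 dyne = 0.06214 * 1e-05 = 6.214e-07 N. 1 au = 1.4959787e+11 m, so 0.507 au = 0.507 * 1.4959787e+11 = 7.584612e+10 m. Combine: 6.214e-07 N * 7.584612e+10 m = 47130.779 J. 1 erg = 1e-07 J, so 47130.779 J = 47130.779 / 1e-07 = 4.7130779e+11 erg ≈ 4.713e+11 erg (4 s.f.).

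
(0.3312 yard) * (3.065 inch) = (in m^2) 1 yard = 0.9144 m, so 0.3312 yard = 0.3312 * 0.9144 = 0.30284928 m. 1 inch = 0.0254 m, so 3.065 inch = 3.065 * 0.0254 = 0.077851 m. Combine: 0.30284928 m * 0.077851 m = 0.023577119 m^2. Result: 0.023577119 m^2 ≈ 0.02358 m^2 (4 s.f.). Final answer: 0.02358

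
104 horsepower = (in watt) 1 horsepower = 745.69987 W, so 104 horsepower = 104 * 745.69987 = 77552.787 W. 77552.787 W = 77552.787 watt ≈ 7.755e+04 watt (4 s.f.). Final answer: 7.755e+04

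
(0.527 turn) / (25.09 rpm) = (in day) 1.459e-05. Check: 1 turn = 6.2831853 rad, so 0.527 turn = 0.527 * 6.2831853 = 3.3112387 rad. 1 rpm = 0.10471976 rad/s, so 25.09 rpm = 25.09 * 0.10471976 = 2.6274187 rad/s. Combine: 3.3112387 rad / 2.6274187 rad/s = 1.2602631 s. 1 day = 86400 s, so 1.2602631 s = 1.2602631 / 86400 = 1.4586378e-05 day ≈ 1.459e-05 day (4 s.f.).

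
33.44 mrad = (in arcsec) 1 mrad = 0.001 rad, so 33.44 mrad = 33.44 * 0.001 = 0.03344 rad. 1 arcsec = 4.8481368e-06 rad, so 0.03344 rad = 0.03344 / 4.8481368e-06 = 6897.4951 arcsec ≈ 6897 arcsec (4 s.f.). Final answer: 6897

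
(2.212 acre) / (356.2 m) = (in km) 0.02513. Check: 1 acre = 4046.8564 m^2, so 2.212 acre = 2.212 * 4046.8564 = 8951.6464 m^2. 356.2 m is already in m. Combine: 8951.6464 m^2 / 356.2 m = 25.130956 m. 1 km = 1000 m, so 25.130956 m = 25.130956 / 1000 = 0.025130956 km ≈ 0.02513 km (4 s.f.).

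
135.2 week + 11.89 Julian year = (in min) 7.616e+06. Check: 1 week = 604800 s, so 135.2 week = 135.2 * 604800 = 81768960 s. 1 Julian year = 31557600 s, so 11.89 Julian year = 11.89 * 31557600 = 3.7521986e+08 s. Sum: 81768960 + 3.7521986e+08 = 4.5698882e+08 s. 1 min = 60 s, so 4.5698882e+08 s = 4.5698882e+08 / 60 = 7616480.4 min ≈ 7.616e+06 min (4 s.f.).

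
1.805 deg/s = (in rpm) 1 deg/s = 0.017453293 rad/s, so 1.805 deg/s = 1.805 * 0.017453293 = 0.031503193 rad/s. 1 rpm = 0.10471976 rad/s, so 0.031503193 rad/s = 0.031503193 / 0.10471976 = 0.30083333 rpm ≈ 0.3008 rpm (4 s.f.). Final answer: 0.3008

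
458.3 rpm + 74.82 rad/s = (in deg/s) 7037. Check: 1 rpm = 0.10471976 rad/s, so 458.3 rpm = 458.3 * 0.10471976 = 47.993064 rad/s. 74.82 rad/s is already in rad/s. Sum: 47.993064 + 74.82 = 122.81306 rad/s. 1 deg/s = 0.017453293 rad/s, so 122.81306 rad/s = 122.81306 / 0.017453293 = 7036.6702 deg/s ≈ 7037 deg/s (4 s.f.).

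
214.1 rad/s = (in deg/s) 1.227e+04. Check: 1 deg/s = 0.017453293 rad/s, so 214.1 rad/s = 214.1 / 0.017453293 = 12267.026 deg/s ≈ 1.227e+04 deg/s (4 s.f.).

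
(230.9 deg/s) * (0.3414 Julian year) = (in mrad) 4.342e+10. Check: 1 deg/s = 0.017453293 rad/s, so 230.9 deg/s = 230.9 * 0.017453293 = 4.0299652 rad/s. 1 Julian year = 31557600 s, so 0.3414 Julian year = 0.3414 * 31557600 = 10773765 s. Combine: 4.0299652 rad/s * 10773765 s = 43417897 rad. 1 mrad = 0.001 rad, so 43417897 rad = 43417897 / 0.001 = 4.3417897e+10 mrad ≈ 4.342e+10 mrad (4 s.f.).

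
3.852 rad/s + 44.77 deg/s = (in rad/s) 3.852 rad/s is already in rad/s. 1 deg/s = 0.017453293 rad/s, so 44.77 deg/s = 44.77 * 0.017453293 = 0.78138391 rad/s. Sum: 3.852 + 0.78138391 = 4.6333839 rad/s. Result: 4.6333839 rad/s ≈ 4.633 rad/s (4 s.f.). Final answer: 4.633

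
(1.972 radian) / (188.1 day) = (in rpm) 1.972 radian = 1.972 rad. 1 day = 86400 s, so 188.1 day = 188.1 * 86400 = 16251840 s. Combine: 1.972 rad / 16251840 s = 1.2134011e-07 rad/s. 1 rpm = 0.10471976 rad/s, so 1.2134011e-07 rad/s = 1.2134011e-07 / 0.10471976 = 1.1587127e-06 rpm ≈ 1.159e-06 rpm (4 s.f.). Final answer: 1.159e-06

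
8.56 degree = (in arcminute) 1 degree = 0.017453293 rad, so 8.56 degree = 8.56 * 0.017453293 = 0.14940018 rad. 1 arcminute = 0.00029088821 rad, so 0.14940018 rad = 0.14940018 / 0.00029088821 = 513.6 arcminute. Final answer: 513.6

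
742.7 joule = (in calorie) 742.7 joule = 742.7 J. 1 calorie = 4.184 J, so 742.7 J = 742.7 / 4.184 = 177.50956 calorie ≈ 177.5 calorie (4 s.f.). Final answer: 177.5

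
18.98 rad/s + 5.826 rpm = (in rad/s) 18.98 rad/s is already in rad/s. 1 rpm = 0.10471976 rad/s, so 5.826 rpm = 5.826 * 0.10471976 = 0.61009729 rad/s. Sum: 18.98 + 0.61009729 = 19.590097 rad/s. Result: 19.590097 rad/s ≈ 19.59 rad/s (4 s.f.). Final answer: 19.59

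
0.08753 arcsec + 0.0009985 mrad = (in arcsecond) 0.2935. Check: 1 arcsec = 4.8481368e-06 rad, so 0.08753 arcsec = 0.08753 * 4.8481368e-06 = 4.2435742e-07 rad. 1 mrad = 0.001 rad, so 0.0009985 mrad = 0.0009985 * 0.001 = 9.985e-07 rad. Sum: 4.2435742e-07 + 9.985e-07 = 1.4228574e-06 rad. 1 arcsecond = 4.8481368e-06 rad, so 1.4228574e-06 rad = 1.4228574e-06 / 4.8481368e-06 = 0.29348541 arcsecond ≈ 0.2935 arcsecond (4 s.f.).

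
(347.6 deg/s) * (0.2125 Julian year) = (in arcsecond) 8.392e+12. Check: 1 deg/s = 0.017453293 rad/s, so 347.6 deg/s = 347.6 * 0.017453293 = 6.0667645 rad/s. 1 Julian year = 31557600 s, so 0.2125 Julian year = 0.2125 * 31557600 = 6705990 s. Combine: 6.0667645 rad/s * 6705990 s = 40683662 rad. 1 arcsecond = 4.8481368e-06 rad, so 40683662 rad = 40683662 / 4.8481368e-06 = 8.3916076e+12 arcsecond ≈ 8.392e+12 arcsecond (4 s.f.).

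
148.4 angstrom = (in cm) 1 angstrom = 1e-10 m, so 148.4 angstrom = 148.4 * 1e-10 = 1.484e-08 m. 1 cm = 0.01 m, so 1.484e-08 m = 1.484e-08 / 0.01 = 1.484e-06 cm. Final answer: 1.484e-06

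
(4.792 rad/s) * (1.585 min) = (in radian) 4.792 rad/s is already in rad/s. 1 min = 60 s, so 1.585 min = 1.585 * 60 = 95.1 s. Combine: 4.792 rad/s * 95.1 s = 455.7192 rad. 455.7192 rad = 455.7192 radian ≈ 455.7 radian (4 s.f.). Final answer: 455.7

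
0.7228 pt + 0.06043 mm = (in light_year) 1 pt = 0.00035277778 m, so 0.7228 pt = 0.7228 * 0.00035277778 = 0.00025498778 m. 1 mm = 0.001 m, so 0.06043 mm = 0.06043 * 0.001 = 6.043e-05 m. Sum: 0.00025498778 + 6.043e-05 = 0.00031541778 m. 1 light_year = 9.4607305e+15 m, so 0.00031541778 m = 0.00031541778 / 9.4607305e+15 = 3.3339685e-20 light_year ≈ 3.334e-20 light_year (4 s.f.). Final answer: 3.334e-20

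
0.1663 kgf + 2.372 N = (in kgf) 1 kgf = 9.80665 N, so 0.1663 kgf = 0.1663 * 9.80665 = 1.6308459 N. 2.372 N is already in N. Sum: 1.6308459 + 2.372 = 4.0028459 N. 1 kgf = 9.80665 N, so 4.0028459 N = 4.0028459 / 9.80665 = 0.40817669 kgf ≈ 0.4082 kgf (4 s.f.). Final answer: 0.4082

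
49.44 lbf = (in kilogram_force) 1 lbf = 4.4482216 N, so 49.44 lbf = 49.44 * 4.4482216 = 219.92008 N. 1 kilogram_force = 9.80665 N, so 219.92008 N = 219.92008 / 9.80665 = 22.425607 kilogram_force ≈ 22.43 kilogram_force (4 s.f.). Final answer: 22.43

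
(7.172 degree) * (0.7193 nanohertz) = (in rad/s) 9.004e-11. Check: 1 degree = 0.017453293 rad, so 7.172 degree = 7.172 * 0.017453293 = 0.12517501 rad. 1 nanohertz = 1e-09 Hz, so 0.7193 nanohertz = 0.7193 * 1e-09 = 7.193e-10 Hz. Combine: 0.12517501 rad * 7.193e-10 Hz = 9.0038388e-11 rad/s. Result: 9.0038388e-11 rad/s ≈ 9.004e-11 rad/s (4 s.f.).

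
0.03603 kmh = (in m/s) 0.01001. Check: 1 kmh = 0.27777778 m/s, so 0.03603 kmh = 0.03603 * 0.27777778 = 0.010008333 m/s. Result: 0.010008333 m/s ≈ 0.01001 m/s (4 s.f.).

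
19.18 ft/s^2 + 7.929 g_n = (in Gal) 8360. Check: 1 ft/s^2 = 0.3048 m/s^2, so 19.18 ft/s^2 = 19.18 * 0.3048 = 5.846064 m/s^2. 1 g_n = 9.80665 m/s^2, so 7.929 g_n = 7.929 * 9.80665 = 77.756928 m/s^2. Sum: 5.846064 + 77.756928 = 83.602992 m/s^2. 1 Gal = 0.01 m/s^2, so 83.602992 m/s^2 = 83.602992 / 0.01 = 8360.2992 Gal ≈ 8360 Gal (4 s.f.).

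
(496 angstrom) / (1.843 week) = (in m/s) 4.45e-14. Check: 1 angstrom = 1e-10 m, so 496 angstrom = 496 * 1e-10 = 4.96e-08 m. 1 week = 604800 s, so 1.843 week = 1.843 * 604800 = 1114646.4 s. Combine: 4.96e-08 m / 1114646.4 s = 4.4498417e-14 m/s. Result: 4.4498417e-14 m/s ≈ 4.45e-14 m/s (4 s.f.).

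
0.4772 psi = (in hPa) 1 psi = 6894.7573 Pa, so 0.4772 psi = 0.4772 * 6894.7573 = 3290.1782 Pa. 1 hPa = 100 Pa, so 3290.1782 Pa = 3290.1782 / 100 = 32.901782 hPa ≈ 32.9 hPa (4 s.f.). Final answer: 32.9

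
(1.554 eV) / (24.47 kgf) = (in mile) 1 eV = 1.6021766e-19 J, so 1.554 eV = 1.554 * 1.6021766e-19 = 2.4897825e-19 J. 1 kgf = 9.80665 N, so 24.47 kgf = 24.47 * 9.80665 = 239.96873 N. Combine: 2.4897825e-19 J / 239.96873 N = 1.0375446e-21 m. 1 mile = 1609.344 m, so 1.0375446e-21 m = 1.0375446e-21 / 1609.344 = 6.4470031e-25 mile ≈ 6.447e-25 mile (4 s.f.). Final answer: 6.447e-25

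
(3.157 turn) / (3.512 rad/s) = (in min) 1 turn = 6.2831853 rad, so 3.157 turn = 3.157 * 6.2831853 = 19.836016 rad. 3.512 rad/s is already in rad/s. Combine: 19.836016 rad / 3.512 rad/s = 5.6480683 s. 1 min = 60 s, so 5.6480683 s = 5.6480683 / 60 = 0.094134472 min ≈ 0.09413 min (4 s.f.). Final answer: 0.09413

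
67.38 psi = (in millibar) 1 psi = 6894.7573 Pa, so 67.38 psi = 67.38 * 6894.7573 = 464568.75 Pa. 1 millibar = 100 Pa, so 464568.75 Pa = 464568.75 / 100 = 4645.6875 millibar ≈ 4646 millibar (4 s.f.). Final answer: 4646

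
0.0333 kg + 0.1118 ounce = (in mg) 3.647e+04. Check: 0.0333 kg is already in kg. 1 ounce = 0.028349523 kg, so 0.1118 ounce = 0.1118 * 0.028349523 = 0.0031694767 kg. Sum: 0.0333 + 0.0031694767 = 0.036469477 kg. 1 mg = 1e-06 kg, so 0.036469477 kg = 0.036469477 / 1e-06 = 36469.477 mg ≈ 3.647e+04 mg (4 s.f.).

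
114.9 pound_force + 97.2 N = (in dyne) 6.083e+07. Check: 1 pound_force = 4.4482216 N, so 114.9 pound_force = 114.9 * 4.4482216 = 511.10066 N. 97.2 N is already in N. Sum: 511.10066 + 97.2 = 608.30066 N. 1 dyne = 1e-05 N, so 608.30066 N = 608.30066 / 1e-05 = 60830066 dyne ≈ 6.083e+07 dyne (4 s.f.).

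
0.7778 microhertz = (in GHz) 1 microhertz = 1e-06 Hz, so 0.7778 microhertz = 0.7778 * 1e-06 = 7.778e-07 Hz. 1 GHz = 1e+09 Hz, so 7.778e-07 Hz = 7.778e-07 / 1e+09 = 7.778e-16 GHz. Final answer: 7.778e-16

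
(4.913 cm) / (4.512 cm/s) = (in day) 1.26e-05. Check: 1 cm = 0.01 m, so 4.913 cm = 4.913 * 0.01 = 0.04913 m. 1 cm/s = 0.01 m/s, so 4.512 cm/s = 4.512 * 0.01 = 0.04512 m/s. Combine: 0.04913 m / 0.04512 m/s = 1.0888741 s. 1 day = 86400 s, so 1.0888741 s = 1.0888741 / 86400 = 1.260271e-05 day ≈ 1.26e-05 day (4 s.f.).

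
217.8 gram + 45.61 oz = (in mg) 1.511e+06. Check: 1 gram = 0.001 kg, so 217.8 gram = 217.8 * 0.001 = 0.2178 kg. 1 oz = 0.028349523 kg, so 45.61 oz = 45.61 * 0.028349523 = 1.2930217 kg. Sum: 0.2178 + 1.2930217 = 1.5108217 kg. 1 mg = 1e-06 kg, so 1.5108217 kg = 1.5108217 / 1e-06 = 1510821.7 mg ≈ 1.511e+06 mg (4 s.f.).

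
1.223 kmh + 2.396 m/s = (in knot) 5.318. Check: 1 kmh = 0.27777778 m/s, so 1.223 kmh = 1.223 * 0.27777778 = 0.33972222 m/s. 2.396 m/s is already in m/s. Sum: 0.33972222 + 2.396 = 2.7357222 m/s. 1 knot = 0.51444444 m/s, so 2.7357222 m/s = 2.7357222 / 0.51444444 = 5.3178186 knot ≈ 5.318 knot (4 s.f.).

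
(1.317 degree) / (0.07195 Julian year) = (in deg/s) 1 degree = 0.017453293 rad, so 1.317 degree = 1.317 * 0.017453293 = 0.022985986 rad. 1 Julian year = 31557600 s, so 0.07195 Julian year = 0.07195 * 31557600 = 2270569.3 s. Combine: 0.022985986 rad / 2270569.3 s = 1.0123446e-08 rad/s. 1 deg/s = 0.017453293 rad/s, so 1.0123446e-08 rad/s = 1.0123446e-08 / 0.017453293 = 5.8003074e-07 deg/s ≈ 5.8e-07 deg/s (4 s.f.). Final answer: 5.8e-07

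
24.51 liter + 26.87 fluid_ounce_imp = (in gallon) 1 liter = 0.001 m^3, so 24.51 liter = 24.51 * 0.001 = 0.02451 m^3. 1 fluid_ounce_imp = 2.8413063e-05 m^3, so 26.87 fluid_ounce_imp = 26.87 * 2.8413063e-05 = 0.00076345899 m^3. Sum: 0.02451 + 0.00076345899 = 0.025273459 m^3. 1 gallon = 0.0037854118 m^3, so 0.025273459 m^3 = 0.025273459 / 0.0037854118 = 6.6765415 gallon ≈ 6.677 gallon (4 s.f.). Final answer: 6.677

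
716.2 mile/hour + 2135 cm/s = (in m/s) 341.5. Check: 1 mile/hour = 0.44704 m/s, so 716.2 mile/hour = 716.2 * 0.44704 = 320.17005 m/s. 1 cm/s = 0.01 m/s, so 2135 cm/s = 2135 * 0.01 = 21.35 m/s. Sum: 320.17005 + 21.35 = 341.52005 m/s. Result: 341.52005 m/s ≈ 341.5 m/s (4 s.f.).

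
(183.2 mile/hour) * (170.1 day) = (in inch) 1 mile/hour = 0.44704 m/s, so 183.2 mile/hour = 183.2 * 0.44704 = 81.897728 m/s. 1 day = 86400 s, so 170.1 day = 170.1 * 86400 = 14696640 s. Combine: 81.897728 m/s * 14696640 s = 1.2036214e+09 m. 1 inch = 0.0254 m, so 1.2036214e+09 m = 1.2036214e+09 / 0.0254 = 4.738667e+10 inch ≈ 4.739e+10 inch (4 s.f.). Final answer: 4.739e+10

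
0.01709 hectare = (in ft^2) 1 hectare = 10000 m^2, so 0.01709 hectare = 0.01709 * 10000 = 170.9 m^2. 1 ft^2 = 0.09290304 m^2, so 170.9 m^2 = 170.9 / 0.09290304 = 1839.5523 ft^2 ≈ 1840 ft^2 (4 s.f.). Final answer: 1840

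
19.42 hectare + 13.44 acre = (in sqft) 1 hectare = 10000 m^2, so 19.42 hectare = 19.42 * 10000 = 194200 m^2. 1 acre = 4046.8564 m^2, so 13.44 acre = 13.44 * 4046.8564 = 54389.75 m^2. Sum: 194200 + 54389.75 = 248589.75 m^2. 1 sqft = 0.09290304 m^2, so 248589.75 m^2 = 248589.75 / 0.09290304 = 2675797.8 sqft ≈ 2.676e+06 sqft (4 s.f.). Final answer: 2.676e+06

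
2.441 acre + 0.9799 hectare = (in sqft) 1 acre = 4046.8564 m^2, so 2.441 acre = 2.441 * 4046.8564 = 9878.3765 m^2. 1 hectare = 10000 m^2, so 0.9799 hectare = 0.9799 * 10000 = 9799 m^2. Sum: 9878.3765 + 9799 = 19677.377 m^2. 1 sqft = 0.09290304 m^2, so 19677.377 m^2 = 19677.377 / 0.09290304 = 211805.52 sqft ≈ 2.118e+05 sqft (4 s.f.). Final answer: 2.118e+05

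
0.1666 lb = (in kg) 1 lb = 0.45359237 kg, so 0.1666 lb = 0.1666 * 0.45359237 = 0.075568489 kg. Result: 0.075568489 kg ≈ 0.07557 kg (4 s.f.). Final answer: 0.07557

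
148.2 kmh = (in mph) 92.09. Check: 1 kmh = 0.27777778 m/s, so 148.2 kmh = 148.2 * 0.27777778 = 41.166667 m/s. 1 mph = 0.44704 m/s, so 41.166667 m/s = 41.166667 / 0.44704 = 92.087211 mph ≈ 92.09 mph (4 s.f.).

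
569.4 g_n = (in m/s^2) 5584. Check: 1 g_n = 9.80665 m/s^2, so 569.4 g_n = 569.4 * 9.80665 = 5583.9065 m/s^2. Result: 5583.9065 m/s^2 ≈ 5584 m/s^2 (4 s.f.).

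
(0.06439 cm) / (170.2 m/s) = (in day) 4.379e-11. Check: 1 cm = 0.01 m, so 0.06439 cm = 0.06439 * 0.01 = 0.0006439 m. 170.2 m/s is already in m/s. Combine: 0.0006439 m / 170.2 m/s = 3.7831962e-06 s. 1 day = 86400 s, so 3.7831962e-06 s = 3.7831962e-06 / 86400 = 4.3786994e-11 day ≈ 4.379e-11 day (4 s.f.).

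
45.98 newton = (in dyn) 4.598e+06. Check: 45.98 newton = 45.98 N. 1 dyn = 1e-05 N, so 45.98 N = 45.98 / 1e-05 = 4598000 dyn ≈ 4.598e+06 dyn (4 s.f.).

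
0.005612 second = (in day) 0.005612 second = 0.005612 s. 1 day = 86400 s, so 0.005612 s = 0.005612 / 86400 = 6.4953704e-08 day ≈ 6.495e-08 day (4 s.f.). Final answer: 6.495e-08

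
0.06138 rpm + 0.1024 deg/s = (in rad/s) 1 rpm = 0.10471976 rad/s, so 0.06138 rpm = 0.06138 * 0.10471976 = 0.0064276986 rad/s. 1 deg/s = 0.017453293 rad/s, so 0.1024 deg/s = 0.1024 * 0.017453293 = 0.0017872172 rad/s. Sum: 0.0064276986 + 0.0017872172 = 0.0082149157 rad/s. Result: 0.0082149157 rad/s ≈ 0.008215 rad/s (4 s.f.). Final answer: 0.008215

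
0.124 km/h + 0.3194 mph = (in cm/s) 17.72. Check: 1 km/h = 0.27777778 m/s, so 0.124 km/h = 0.124 * 0.27777778 = 0.034444444 m/s. 1 mph = 0.44704 m/s, so 0.3194 mph = 0.3194 * 0.44704 = 0.14278458 m/s. Sum: 0.034444444 + 0.14278458 = 0.17722902 m/s. 1 cm/s = 0.01 m/s, so 0.17722902 m/s = 0.17722902 / 0.01 = 17.722902 cm/s ≈ 17.72 cm/s (4 s.f.).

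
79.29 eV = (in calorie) 3.036e-18. Check: 1 eV = 1.6021766e-19 J, so 79.29 eV = 79.29 * 1.6021766e-19 = 1.2703659e-17 J. 1 calorie = 4.184 J, so 1.2703659e-17 J = 1.2703659e-17 / 4.184 = 3.0362473e-18 calorie ≈ 3.036e-18 calorie (4 s.f.).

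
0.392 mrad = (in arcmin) 1.348. Check: 1 mrad = 0.001 rad, so 0.392 mrad = 0.392 * 0.001 = 0.000392 rad. 1 arcmin = 0.00029088821 rad, so 0.000392 rad = 0.000392 / 0.00029088821 = 1.3475967 arcmin ≈ 1.348 arcmin (4 s.f.).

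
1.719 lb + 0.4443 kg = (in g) 1224. Check: 1 lb = 0.45359237 kg, so 1.719 lb = 1.719 * 0.45359237 = 0.77972528 kg. 0.4443 kg is already in kg. Sum: 0.77972528 + 0.4443 = 1.2240253 kg. 1 g = 0.001 kg, so 1.2240253 kg = 1.2240253 / 0.001 = 1224.0253 g ≈ 1224 g (4 s.f.).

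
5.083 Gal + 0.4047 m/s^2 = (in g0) 1 Gal = 0.01 m/s^2, so 5.083 Gal = 5.083 * 0.01 = 0.05083 m/s^2. 0.4047 m/s^2 is already in m/s^2. Sum: 0.05083 + 0.4047 = 0.45553 m/s^2. 1 g0 = 9.80665 m/s^2, so 0.45553 m/s^2 = 0.45553 / 9.80665 = 0.046451133 g0 ≈ 0.04645 g0 (4 s.f.). Final answer: 0.04645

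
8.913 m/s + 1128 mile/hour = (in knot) 997.5. Check: 8.913 m/s is already in m/s. 1 mile/hour = 0.44704 m/s, so 1128 mile/hour = 1128 * 0.44704 = 504.26112 m/s. Sum: 8.913 + 504.26112 = 513.17412 m/s. 1 knot = 0.51444444 m/s, so 513.17412 m/s = 513.17412 / 0.51444444 = 997.53069 knot ≈ 997.5 knot (4 s.f.).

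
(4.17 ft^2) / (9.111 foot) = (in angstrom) 1.395e+09. Check: 1 ft^2 = 0.09290304 m^2, so 4.17 ft^2 = 4.17 * 0.09290304 = 0.38740568 m^2. 1 foot = 0.3048 m, so 9.111 foot = 9.111 * 0.3048 = 2.7770328 m. Combine: 0.38740568 m^2 / 2.7770328 m = 0.13950346 m. 1 angstrom = 1e-10 m, so 0.13950346 m = 0.13950346 / 1e-10 = 1.3950346e+09 angstrom ≈ 1.395e+09 angstrom (4 s.f.).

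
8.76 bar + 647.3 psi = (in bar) 1 bar = 100000 Pa, so 8.76 bar = 8.76 * 100000 = 876000 Pa. 1 psi = 6894.7573 Pa, so 647.3 psi = 647.3 * 6894.7573 = 4462976.4 Pa. Sum: 876000 + 4462976.4 = 5338976.4 Pa. 1 bar = 100000 Pa, so 5338976.4 Pa = 5338976.4 / 100000 = 53.389764 bar ≈ 53.39 bar (4 s.f.). Final answer: 53.39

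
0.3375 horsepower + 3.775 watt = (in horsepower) 1 horsepower = 745.69987 W, so 0.3375 horsepower = 0.3375 * 745.69987 = 251.67371 W. 3.775 watt = 3.775 W. Sum: 251.67371 + 3.775 = 255.44871 W. 1 horsepower = 745.69987 W, so 255.44871 W = 255.44871 / 745.69987 = 0.34256236 horsepower ≈ 0.3426 horsepower (4 s.f.). Final answer: 0.3426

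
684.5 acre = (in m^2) 2.77e+06. Check: 1 acre = 4046.8564 m^2, so 684.5 acre = 684.5 * 4046.8564 = 2770073.2 m^2. Result: 2770073.2 m^2 ≈ 2.77e+06 m^2 (4 s.f.).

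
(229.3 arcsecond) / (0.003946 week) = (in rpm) 1 arcsecond = 4.8481368e-06 rad, so 229.3 arcsecond = 229.3 * 4.8481368e-06 = 0.0011116778 rad. 1 week = 604800 s, so 0.003946 week = 0.003946 * 604800 = 2386.5408 s. Combine: 0.0011116778 rad / 2386.5408 s = 4.6581134e-07 rad/s. 1 rpm = 0.10471976 rad/s, so 4.6581134e-07 rad/s = 4.6581134e-07 / 0.10471976 = 4.4481706e-06 rpm ≈ 4.448e-06 rpm (4 s.f.). Final answer: 4.448e-06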